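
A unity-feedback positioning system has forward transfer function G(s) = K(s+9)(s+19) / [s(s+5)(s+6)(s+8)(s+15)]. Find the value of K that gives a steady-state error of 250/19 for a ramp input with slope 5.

One free integrator in G(s): this is a type 1 system.
K_v = lim_{s→0} s·G(s) = K·9·19 / (5·6·8·15) = 0.0475·K.
e_ss = 5/K_v = 250/19 ⇒ K_v = 0.38 ⇒ K = 0.38/0.0475 = 8.

8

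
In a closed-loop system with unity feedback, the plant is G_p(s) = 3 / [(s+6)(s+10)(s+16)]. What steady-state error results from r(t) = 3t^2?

infinity

G_p(s) has no factors of s in the denominator, so the system is type 0.
For a type-0 system K_a = 0, so e_ss to a parabolic input is unbounded.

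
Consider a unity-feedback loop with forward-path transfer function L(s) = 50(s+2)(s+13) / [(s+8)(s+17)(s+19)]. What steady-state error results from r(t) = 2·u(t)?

1292/971

The open loop has no poles at the origin → type 0 system.
K_p = lim_{s→0} L(s) = 50·2·13 / (8·17·19) = 325/646.
e_ss = 2/(1 + K_p) = 2/(971/646) = 1292/971.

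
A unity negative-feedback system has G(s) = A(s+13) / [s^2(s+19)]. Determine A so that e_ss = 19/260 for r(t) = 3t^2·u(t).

System type = 2 (two poles at s=0).
K_a = lim_{s→0} s^2·G(s) = A·13 / (19) = (13/19)·A.
e_ss = 6/K_a = 19/260 ⇒ K_a = 1560/19 ⇒ A = (1560/19)/(13/19) = 120.

120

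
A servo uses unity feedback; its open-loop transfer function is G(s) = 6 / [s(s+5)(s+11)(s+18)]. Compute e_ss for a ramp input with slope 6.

System type = 1 (one pole at s=0).
K_v = lim_{s→0} s·G(s) = 6 / (5·11·18) = 1/165.
e_ss = 6/K_v = 6/(1/165) = 990.

990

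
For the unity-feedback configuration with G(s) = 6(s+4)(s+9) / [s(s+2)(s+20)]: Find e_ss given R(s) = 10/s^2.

One free integrator in G(s): this is a type 1 system.
K_v = lim_{s→0} s·G(s) = 6·4·9 / (2·20) = 5.4.
e_ss = 10/K_v = 10/5.4 = 50/27.

50/27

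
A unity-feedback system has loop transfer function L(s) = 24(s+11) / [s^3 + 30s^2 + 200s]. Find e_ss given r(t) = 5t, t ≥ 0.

125/33

Lowest-order denominator term is 200s, so the open loop has 1 pole at the origin → type 1 system.
K_v = lim_{s→0} s·L(s) = 24·11 / 200 = 1.32.
e_ss = 5/K_v = 5/1.32 = 125/33.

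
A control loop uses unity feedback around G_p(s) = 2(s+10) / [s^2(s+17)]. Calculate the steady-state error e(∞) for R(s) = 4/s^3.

G_p(s) has two factors of s in the denominator, so the system is type 2.
K_a = lim_{s→0} s^2·G_p(s) = 2·10 / (17) = 20/17.
r(t) = 2t^2 gives R(s) = 4/s^3.
e_ss = 4/K_a = 4/(20/17) = 3.4.

3.4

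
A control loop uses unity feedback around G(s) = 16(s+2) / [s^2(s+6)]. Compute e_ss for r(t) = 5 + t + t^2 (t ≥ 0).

G(s) has two factors of s in the denominator, so the system is type 2. Treating each term separately:
  • 5: tracked with zero error.
  • t: tracked with zero error.
  • t^2: e_ss = 2/K_a with K_a=16/3 → 0.375.
Total e_ss = 0.375.

0.375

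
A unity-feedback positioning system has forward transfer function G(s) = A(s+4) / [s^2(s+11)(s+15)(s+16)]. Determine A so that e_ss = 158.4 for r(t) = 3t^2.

G(s) has two factors of s in the denominator, so the system is type 2.
K_a = lim_{s→0} s^2·G(s) = A·4 / (11·15·16) = (1/660)·A.
e_ss = 6/K_a = 158.4 ⇒ K_a = 5/132 ⇒ A = (5/132)/(1/660) = 25.

25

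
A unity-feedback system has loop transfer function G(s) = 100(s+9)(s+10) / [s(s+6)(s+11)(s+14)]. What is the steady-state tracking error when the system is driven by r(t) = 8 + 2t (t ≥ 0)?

The open loop has one pole at the origin → type 1 system. Taking each input component in turn:
  • 8: tracked with zero error.
  • 2t: e_ss = 2/K_v with K_v=750/77 → 77/375.
Total e_ss = 77/375.

77/375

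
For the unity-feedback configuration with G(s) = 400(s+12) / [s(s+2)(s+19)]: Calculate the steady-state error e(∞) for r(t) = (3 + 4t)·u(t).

19/600

System type = 1 (one pole at s=0). Taking each input component in turn:
  • 3: tracked with zero error.
  • 4t: e_ss = 4/K_v with K_v=2400/19 → 19/600.
Total e_ss = 19/600.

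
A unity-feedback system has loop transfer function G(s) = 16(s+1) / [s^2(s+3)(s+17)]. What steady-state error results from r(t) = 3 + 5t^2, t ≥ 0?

31.875

System type = 2 (two poles at s=0). Treating each term separately:
  • 3: tracked with zero error.
  • 5t^2: e_ss = 10/K_a with K_a=16/51 → 31.875.
Total e_ss = 31.875.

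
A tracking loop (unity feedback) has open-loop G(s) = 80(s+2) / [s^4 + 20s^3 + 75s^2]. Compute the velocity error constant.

K_v = lim_{s→0} s·G(s); with 2 poles at the origin the limit diverges, so K_v = ∞.

infinity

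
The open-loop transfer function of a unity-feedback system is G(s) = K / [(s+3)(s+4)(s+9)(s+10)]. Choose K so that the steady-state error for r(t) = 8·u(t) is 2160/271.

No free integrators in G(s): this is a type 0 system.
K_p = lim_{s→0} G(s) = K / (3·4·9·10) = (1/1080)·K.
e_ss = 8/(1 + K_p) = 2160/271 ⇒ 1 + (1/1080)·K = 271/270 ⇒ K = 4.

4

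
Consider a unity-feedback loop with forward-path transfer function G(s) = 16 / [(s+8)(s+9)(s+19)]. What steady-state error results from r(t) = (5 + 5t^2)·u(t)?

System type = 0 (no poles at s=0). Taking each input component in turn:
  • 5: e_ss = 5/(1+K_p) with K_p=2/171 → 855/173.
  • 5t^2: a type-0 system cannot track it, e_ss → ∞.
The unbounded component dominates.

infinity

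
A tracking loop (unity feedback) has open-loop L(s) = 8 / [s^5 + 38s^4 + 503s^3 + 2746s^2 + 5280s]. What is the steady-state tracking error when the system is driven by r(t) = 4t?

2640

Lowest-order denominator term is 5280s, so the open loop has 1 pole at the origin → type 1 system.
K_v = lim_{s→0} s·L(s) = 8 / 5280 = 1/660.
e_ss = 4/K_v = 4/(1/660) = 2640.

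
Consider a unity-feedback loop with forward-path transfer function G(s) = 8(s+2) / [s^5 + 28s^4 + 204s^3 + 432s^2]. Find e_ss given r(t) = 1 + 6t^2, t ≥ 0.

Lowest-order denominator term is 432s^2, so the open loop has 2 poles at the origin → type 2 system. By superposition:
  • 1: tracked with zero error.
  • 6t^2: e_ss = 12/K_a with K_a=1/27 → 324.
Total e_ss = 324.

324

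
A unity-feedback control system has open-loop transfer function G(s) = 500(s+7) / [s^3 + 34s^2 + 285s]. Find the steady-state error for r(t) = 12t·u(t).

171/175

Lowest-order denominator term is 285s, so the open loop has 1 pole at the origin → type 1 system.
K_v = lim_{s→0} s·G(s) = 500·7 / 285 = 700/57.
e_ss = 12/K_v = 12/(700/57) = 171/175.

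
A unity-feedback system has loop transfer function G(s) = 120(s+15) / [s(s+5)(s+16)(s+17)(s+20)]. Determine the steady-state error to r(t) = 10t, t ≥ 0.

The open loop has one pole at the origin → type 1 system.
K_v = lim_{s→0} s·G(s) = 120·15 / (5·16·17·20) = 9/136.
e_ss = 10/K_v = 10/(9/136) = 1360/9.

1360/9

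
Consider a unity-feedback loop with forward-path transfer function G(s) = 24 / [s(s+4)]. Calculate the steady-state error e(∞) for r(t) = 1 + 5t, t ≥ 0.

The open loop has one pole at the origin → type 1 system. Taking each input component in turn:
  • 1: tracked with zero error.
  • 5t: e_ss = 5/K_v with K_v=6 → 5/6.
Total e_ss = 5/6.

5/6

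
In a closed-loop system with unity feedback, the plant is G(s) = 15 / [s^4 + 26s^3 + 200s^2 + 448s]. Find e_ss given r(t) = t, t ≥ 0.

Lowest-order denominator term is 448s, so the open loop has 1 pole at the origin → type 1 system.
K_v = lim_{s→0} s·G(s) = 15 / 448 = 15/448.
e_ss = 1/K_v = 1/(15/448) = 448/15.

448/15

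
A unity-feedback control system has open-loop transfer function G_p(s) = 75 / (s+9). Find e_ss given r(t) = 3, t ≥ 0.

9/28

G_p(s) has no factors of s in the denominator, so the system is type 0.
K_p = lim_{s→0} G_p(s) = 75 / (9) = 25/3.
e_ss = 3/(1 + K_p) = 3/(28/3) = 9/28.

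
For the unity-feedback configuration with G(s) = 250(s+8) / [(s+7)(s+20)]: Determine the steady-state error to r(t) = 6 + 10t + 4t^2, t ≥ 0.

No free integrators in G(s): this is a type 0 system. Treating each term separately:
  • 6: e_ss = 6/(1+K_p) with K_p=100/7 → 42/107.
  • 10t: a type-0 system cannot track it, e_ss → ∞.
  • 4t^2: a type-0 system cannot track it, e_ss → ∞.
The unbounded component dominates.

infinity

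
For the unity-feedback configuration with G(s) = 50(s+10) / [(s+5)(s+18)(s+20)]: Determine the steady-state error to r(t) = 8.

The open loop has no poles at the origin → type 0 system.
K_p = lim_{s→0} G(s) = 50·10 / (5·18·20) = 5/18.
e_ss = 8/(1 + K_p) = 8/(23/18) = 144/23.

144/23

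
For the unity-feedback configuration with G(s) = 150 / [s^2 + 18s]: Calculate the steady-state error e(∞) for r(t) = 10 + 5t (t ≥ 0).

0.6

The denominator has no term below 18s — 1 pole at s=0, type 1. By superposition:
  • 10: tracked with zero error.
  • 5t: e_ss = 5/K_v with K_v=25/3 → 0.6.
Total e_ss = 0.6.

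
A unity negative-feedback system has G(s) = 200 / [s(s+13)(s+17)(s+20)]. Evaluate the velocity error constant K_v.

The open loop has one pole at the origin → type 1 system.
K_v = lim_{s→0} s·G(s) = 200 / (13·17·20) = 10/221.

10/221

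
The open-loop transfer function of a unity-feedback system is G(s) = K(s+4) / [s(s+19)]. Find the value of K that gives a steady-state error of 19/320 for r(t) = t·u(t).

80

G(s) has one factor of s in the denominator, so the system is type 1.
K_v = lim_{s→0} s·G(s) = K·4 / (19) = (4/19)·K.
e_ss = 1/K_v = 19/320 ⇒ K_v = 320/19 ⇒ K = (320/19)/(4/19) = 80.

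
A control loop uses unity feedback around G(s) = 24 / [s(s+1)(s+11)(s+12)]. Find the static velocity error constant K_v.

2/11

G(s) has one factor of s in the denominator, so the system is type 1.
K_v = lim_{s→0} s·G(s) = 24 / (1·11·12) = 2/11.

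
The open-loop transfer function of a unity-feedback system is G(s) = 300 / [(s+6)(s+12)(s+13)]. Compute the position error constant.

25/78

No free integrators in G(s): this is a type 0 system.
K_p = lim_{s→0} G(s) = 300 / (6·12·13) = 25/78.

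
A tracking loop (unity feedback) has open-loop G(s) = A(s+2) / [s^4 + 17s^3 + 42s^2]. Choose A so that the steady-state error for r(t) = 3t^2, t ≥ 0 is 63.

2

Lowest-order denominator term is 42s^2, so the open loop has 2 poles at the origin → type 2 system.
K_a = lim_{s→0} s^2·G(s) = A·2 / 42 = (1/21)·A.
e_ss = 6/K_a = 63 ⇒ K_a = 2/21 ⇒ A = (2/21)/(1/21) = 2.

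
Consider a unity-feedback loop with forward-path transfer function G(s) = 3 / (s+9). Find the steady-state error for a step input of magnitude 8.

6

System type = 0 (no poles at s=0).
K_p = lim_{s→0} G(s) = 3 / (9) = 1/3.
e_ss = 8/(1 + K_p) = 8/(4/3) = 6.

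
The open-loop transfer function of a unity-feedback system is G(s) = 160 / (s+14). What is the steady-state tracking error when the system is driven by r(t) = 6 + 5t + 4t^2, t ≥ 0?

System type = 0 (no poles at s=0). By superposition:
  • 6: e_ss = 6/(1+K_p) with K_p=80/7 → 14/29.
  • 5t: a type-0 system cannot track it, e_ss → ∞.
  • 4t^2: a type-0 system cannot track it, e_ss → ∞.
The unbounded component dominates.

infinity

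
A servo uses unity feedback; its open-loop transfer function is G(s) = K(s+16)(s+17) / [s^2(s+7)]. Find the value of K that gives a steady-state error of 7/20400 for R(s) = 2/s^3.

150

The open loop has two poles at the origin → type 2 system.
K_a = lim_{s→0} s^2·G(s) = K·16·17 / (7) = (272/7)·K.
e_ss = 2/K_a = 7/20400 ⇒ K_a = 40800/7 ⇒ K = (40800/7)/(272/7) = 150.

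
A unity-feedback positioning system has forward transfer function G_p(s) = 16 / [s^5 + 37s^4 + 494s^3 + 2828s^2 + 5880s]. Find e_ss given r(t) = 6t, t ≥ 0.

2205

The denominator has no term below 5880s — 1 pole at s=0, type 1.
K_v = lim_{s→0} s·G_p(s) = 16 / 5880 = 2/735.
e_ss = 6/K_v = 6/(2/735) = 2205.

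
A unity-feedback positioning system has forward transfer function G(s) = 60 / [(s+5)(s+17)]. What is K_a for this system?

0

The open loop has no poles at the origin → type 0 system.
K_a = lim_{s→0} s^2·G(s) = 0 (the extra factor of s kills the finite limit).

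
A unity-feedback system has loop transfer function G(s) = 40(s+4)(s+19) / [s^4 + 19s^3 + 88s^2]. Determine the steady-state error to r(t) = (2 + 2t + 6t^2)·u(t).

Factoring s^2 from the denominator leaves a polynomial with constant term 88, so the system is type 2. Treating each term separately:
  • 2: tracked with zero error.
  • 2t: tracked with zero error.
  • 6t^2: e_ss = 12/K_a with K_a=380/11 → 33/95.
Total e_ss = 33/95.

33/95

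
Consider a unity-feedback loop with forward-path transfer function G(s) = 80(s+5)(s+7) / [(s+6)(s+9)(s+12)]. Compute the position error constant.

No free integrators in G(s): this is a type 0 system.
K_p = lim_{s→0} G(s) = 80·5·7 / (6·9·12) = 350/81.

350/81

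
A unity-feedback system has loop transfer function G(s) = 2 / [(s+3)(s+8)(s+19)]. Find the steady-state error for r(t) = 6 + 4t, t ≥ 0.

No free integrators in G(s): this is a type 0 system. Treating each term separately:
  • 6: e_ss = 6/(1+K_p) with K_p=1/228 → 1368/229.
  • 4t: a type-0 system cannot track it, e_ss → ∞.
The unbounded component dominates.

infinity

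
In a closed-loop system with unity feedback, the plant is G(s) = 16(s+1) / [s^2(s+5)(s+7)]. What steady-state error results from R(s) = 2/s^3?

Two free integrators in G(s): this is a type 2 system.
K_a = lim_{s→0} s^2·G(s) = 16·1 / (5·7) = 16/35.
r(t) = t^2 gives R(s) = 2/s^3.
e_ss = 2/K_a = 2/(16/35) = 4.375.

4.375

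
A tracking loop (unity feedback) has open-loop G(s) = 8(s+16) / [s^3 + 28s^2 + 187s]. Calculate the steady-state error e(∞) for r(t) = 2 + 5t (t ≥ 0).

Factoring s from the denominator leaves a polynomial with constant term 187, so the system is type 1. Treating each term separately:
  • 2: tracked with zero error.
  • 5t: e_ss = 5/K_v with K_v=128/187 → 935/128.
Total e_ss = 935/128.

935/128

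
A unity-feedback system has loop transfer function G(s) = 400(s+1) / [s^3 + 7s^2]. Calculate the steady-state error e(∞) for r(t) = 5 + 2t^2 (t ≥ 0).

0.07

Lowest-order denominator term is 7s^2, so the open loop has 2 poles at the origin → type 2 system. Taking each input component in turn:
  • 5: tracked with zero error.
  • 2t^2: e_ss = 4/K_a with K_a=400/7 → 0.07.
Total e_ss = 0.07.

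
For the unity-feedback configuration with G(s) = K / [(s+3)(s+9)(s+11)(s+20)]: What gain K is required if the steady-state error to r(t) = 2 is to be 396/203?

G(s) has no factors of s in the denominator, so the system is type 0.
K_p = lim_{s→0} G(s) = K / (3·9·11·20) = (1/5940)·K.
e_ss = 2/(1 + K_p) = 396/203 ⇒ 1 + (1/5940)·K = 203/198 ⇒ K = 150.

150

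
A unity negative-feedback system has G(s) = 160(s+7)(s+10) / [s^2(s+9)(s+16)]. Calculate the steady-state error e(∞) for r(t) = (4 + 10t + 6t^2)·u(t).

27/175

The open loop has two poles at the origin → type 2 system. By superposition:
  • 4: tracked with zero error.
  • 10t: tracked with zero error.
  • 6t^2: e_ss = 12/K_a with K_a=700/9 → 27/175.
Total e_ss = 27/175.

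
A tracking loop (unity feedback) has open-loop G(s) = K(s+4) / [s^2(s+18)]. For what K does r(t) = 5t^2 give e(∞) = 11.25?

Two free integrators in G(s): this is a type 2 system.
K_a = lim_{s→0} s^2·G(s) = K·4 / (18) = (2/9)·K.
e_ss = 10/K_a = 11.25 ⇒ K_a = 8/9 ⇒ K = (8/9)/(2/9) = 4.

4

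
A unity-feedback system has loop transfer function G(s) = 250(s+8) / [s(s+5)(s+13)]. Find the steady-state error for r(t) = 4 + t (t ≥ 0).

System type = 1 (one pole at s=0). By superposition:
  • 4: tracked with zero error.
  • t: e_ss = 1/K_v with K_v=400/13 → 0.0325.
Total e_ss = 0.0325.

0.0325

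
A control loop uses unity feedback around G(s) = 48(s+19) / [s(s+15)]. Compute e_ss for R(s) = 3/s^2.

System type = 1 (one pole at s=0).
K_v = lim_{s→0} s·G(s) = 48·19 / (15) = 60.8.
e_ss = 3/K_v = 3/60.8 = 15/304.

15/304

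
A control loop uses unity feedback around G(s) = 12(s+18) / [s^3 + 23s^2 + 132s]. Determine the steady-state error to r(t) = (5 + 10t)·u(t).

The denominator has no term below 132s — 1 pole at s=0, type 1. Treating each term separately:
  • 5: tracked with zero error.
  • 10t: e_ss = 10/K_v with K_v=18/11 → 55/9.
Total e_ss = 55/9.

55/9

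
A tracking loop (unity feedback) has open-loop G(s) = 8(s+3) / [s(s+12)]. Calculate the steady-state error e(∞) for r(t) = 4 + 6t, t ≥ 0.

3

System type = 1 (one pole at s=0). By superposition:
  • 4: tracked with zero error.
  • 6t: e_ss = 6/K_v with K_v=2 → 3.
Total e_ss = 3.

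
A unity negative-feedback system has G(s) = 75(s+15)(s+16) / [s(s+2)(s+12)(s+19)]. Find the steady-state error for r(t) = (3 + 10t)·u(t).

19/75

One free integrator in G(s): this is a type 1 system. Treating each term separately:
  • 3: tracked with zero error.
  • 10t: e_ss = 10/K_v with K_v=750/19 → 19/75.
Total e_ss = 19/75.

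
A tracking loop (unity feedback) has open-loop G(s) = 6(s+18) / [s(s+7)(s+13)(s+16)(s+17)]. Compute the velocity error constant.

The open loop has one pole at the origin → type 1 system.
K_v = lim_{s→0} s·G(s) = 6·18 / (7·13·16·17) = 27/6188.

27/6188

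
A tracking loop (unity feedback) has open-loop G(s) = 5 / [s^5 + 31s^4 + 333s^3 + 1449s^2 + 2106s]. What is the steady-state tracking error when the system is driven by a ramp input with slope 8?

3369.6

Lowest-order denominator term is 2106s, so the open loop has 1 pole at the origin → type 1 system.
K_v = lim_{s→0} s·G(s) = 5 / 2106 = 5/2106.
e_ss = 8/K_v = 8/(5/2106) = 3369.6.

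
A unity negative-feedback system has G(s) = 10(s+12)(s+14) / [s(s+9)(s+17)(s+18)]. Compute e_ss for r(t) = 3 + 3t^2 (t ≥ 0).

infinity

One free integrator in G(s): this is a type 1 system. Treating each term separately:
  • 3: tracked with zero error.
  • 3t^2: a type-1 system cannot track it, e_ss → ∞.
The unbounded component dominates.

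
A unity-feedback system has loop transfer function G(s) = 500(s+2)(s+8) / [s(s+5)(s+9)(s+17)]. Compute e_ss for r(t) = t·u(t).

G(s) has one factor of s in the denominator, so the system is type 1.
K_v = lim_{s→0} s·G(s) = 500·2·8 / (5·9·17) = 1600/153.
e_ss = 1/K_v = 1/(1600/153) = 153/1600.

153/1600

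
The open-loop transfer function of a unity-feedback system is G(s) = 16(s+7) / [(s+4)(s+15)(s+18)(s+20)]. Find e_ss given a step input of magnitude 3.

No free integrators in G(s): this is a type 0 system.
K_p = lim_{s→0} G(s) = 16·7 / (4·15·18·20) = 7/1350.
e_ss = 3/(1 + K_p) = 3/(1357/1350) = 4050/1357.

4050/1357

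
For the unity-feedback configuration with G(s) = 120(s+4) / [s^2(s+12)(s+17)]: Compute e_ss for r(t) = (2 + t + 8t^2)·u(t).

6.8

Two free integrators in G(s): this is a type 2 system. Taking each input component in turn:
  • 2: tracked with zero error.
  • t: tracked with zero error.
  • 8t^2: e_ss = 16/K_a with K_a=40/17 → 6.8.
Total e_ss = 6.8.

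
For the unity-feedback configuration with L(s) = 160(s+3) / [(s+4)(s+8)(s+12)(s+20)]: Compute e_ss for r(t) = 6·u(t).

96/17

L(s) has no factors of s in the denominator, so the system is type 0.
K_p = lim_{s→0} L(s) = 160·3 / (4·8·12·20) = 0.0625.
e_ss = 6/(1 + K_p) = 6/1.0625 = 96/17.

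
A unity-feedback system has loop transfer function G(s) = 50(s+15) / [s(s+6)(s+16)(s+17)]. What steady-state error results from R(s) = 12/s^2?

The open loop has one pole at the origin → type 1 system.
K_v = lim_{s→0} s·G(s) = 50·15 / (6·16·17) = 125/272.
e_ss = 12/K_v = 12/(125/272) = 26.112.

26.112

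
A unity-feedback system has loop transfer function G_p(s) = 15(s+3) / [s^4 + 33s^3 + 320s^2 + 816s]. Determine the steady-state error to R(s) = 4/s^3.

Factoring s from the denominator leaves a polynomial with constant term 816, so the system is type 1.
K_a = lim_{s→0} s^2·G_p(s) = 0; the steady-state error to this parabolic input grows without bound.

infinity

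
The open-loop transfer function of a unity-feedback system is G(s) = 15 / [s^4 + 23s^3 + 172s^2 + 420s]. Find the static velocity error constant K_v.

Factoring s from the denominator leaves a polynomial with constant term 420, so the system is type 1.
K_v = lim_{s→0} s·G(s) = 15 / 420 = 1/28.

1/28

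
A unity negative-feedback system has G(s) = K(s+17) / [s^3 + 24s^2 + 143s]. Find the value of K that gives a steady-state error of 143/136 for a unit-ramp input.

8

The denominator has no term below 143s — 1 pole at s=0, type 1.
K_v = lim_{s→0} s·G(s) = K·17 / 143 = (17/143)·K.
e_ss = 1/K_v = 143/136 ⇒ K_v = 136/143 ⇒ K = (136/143)/(17/143) = 8.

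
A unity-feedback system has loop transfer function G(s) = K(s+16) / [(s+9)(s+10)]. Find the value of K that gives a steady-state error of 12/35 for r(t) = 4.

60

The open loop has no poles at the origin → type 0 system.
K_p = lim_{s→0} G(s) = K·16 / (9·10) = (8/45)·K.
e_ss = 4/(1 + K_p) = 12/35 ⇒ 1 + (8/45)·K = 35/3 ⇒ K = 60.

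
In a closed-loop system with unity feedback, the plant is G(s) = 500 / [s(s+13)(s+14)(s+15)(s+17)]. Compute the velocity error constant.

One free integrator in G(s): this is a type 1 system.
K_v = lim_{s→0} s·G(s) = 500 / (13·14·15·17) = 50/4641.

50/4641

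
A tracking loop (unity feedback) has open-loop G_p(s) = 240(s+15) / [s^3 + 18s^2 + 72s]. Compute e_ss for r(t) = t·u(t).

The denominator has no term below 72s — 1 pole at s=0, type 1.
K_v = lim_{s→0} s·G_p(s) = 240·15 / 72 = 50.
e_ss = 1/K_v = 1/50 = 0.02.

0.02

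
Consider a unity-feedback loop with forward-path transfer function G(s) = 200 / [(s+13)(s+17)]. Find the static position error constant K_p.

No free integrators in G(s): this is a type 0 system.
K_p = lim_{s→0} G(s) = 200 / (13·17) = 200/221.

200/221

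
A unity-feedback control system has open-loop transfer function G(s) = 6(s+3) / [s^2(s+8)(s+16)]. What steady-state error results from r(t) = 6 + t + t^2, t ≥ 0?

128/9

G(s) has two factors of s in the denominator, so the system is type 2. By superposition:
  • 6: tracked with zero error.
  • t: tracked with zero error.
  • t^2: e_ss = 2/K_a with K_a=9/64 → 128/9.
Total e_ss = 128/9.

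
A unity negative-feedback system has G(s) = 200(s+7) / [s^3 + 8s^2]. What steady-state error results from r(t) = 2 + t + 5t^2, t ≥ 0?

2/35

Factoring s^2 from the denominator leaves a polynomial with constant term 8, so the system is type 2. Taking each input component in turn:
  • 2: tracked with zero error.
  • t: tracked with zero error.
  • 5t^2: e_ss = 10/K_a with K_a=175 → 2/35.
Total e_ss = 2/35.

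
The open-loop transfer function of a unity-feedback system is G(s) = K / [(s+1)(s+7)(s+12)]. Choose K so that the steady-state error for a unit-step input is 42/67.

50

System type = 0 (no poles at s=0).
K_p = lim_{s→0} G(s) = K / (1·7·12) = (1/84)·K.
e_ss = 1/(1 + K_p) = 42/67 ⇒ 1 + (1/84)·K = 67/42 ⇒ K = 50.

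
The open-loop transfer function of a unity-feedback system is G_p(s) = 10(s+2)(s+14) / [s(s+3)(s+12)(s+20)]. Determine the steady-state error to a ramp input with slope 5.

One free integrator in G_p(s): this is a type 1 system.
K_v = lim_{s→0} s·G_p(s) = 10·2·14 / (3·12·20) = 7/18.
e_ss = 5/K_v = 5/(7/18) = 90/7.

90/7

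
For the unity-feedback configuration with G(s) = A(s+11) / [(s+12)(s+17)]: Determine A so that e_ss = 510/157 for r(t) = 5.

No free integrators in G(s): this is a type 0 system.
K_p = lim_{s→0} G(s) = A·11 / (12·17) = (11/204)·A.
e_ss = 5/(1 + K_p) = 510/157 ⇒ 1 + (11/204)·A = 157/102 ⇒ A = 10.

10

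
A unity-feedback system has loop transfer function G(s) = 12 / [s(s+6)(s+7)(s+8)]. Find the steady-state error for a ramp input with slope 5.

G(s) has one factor of s in the denominator, so the system is type 1.
K_v = lim_{s→0} s·G(s) = 12 / (6·7·8) = 1/28.
e_ss = 5/K_v = 5/(1/28) = 140.

140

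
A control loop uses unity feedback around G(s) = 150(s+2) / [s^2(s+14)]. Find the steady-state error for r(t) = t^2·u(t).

7/75

Two free integrators in G(s): this is a type 2 system.
K_a = lim_{s→0} s^2·G(s) = 150·2 / (14) = 150/7.
r(t) = t^2 gives R(s) = 2/s^3.
e_ss = 2/K_a = 2/(150/7) = 7/75.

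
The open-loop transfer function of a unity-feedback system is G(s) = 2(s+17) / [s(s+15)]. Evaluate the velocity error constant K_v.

34/15

System type = 1 (one pole at s=0).
K_v = lim_{s→0} s·G(s) = 2·17 / (15) = 34/15.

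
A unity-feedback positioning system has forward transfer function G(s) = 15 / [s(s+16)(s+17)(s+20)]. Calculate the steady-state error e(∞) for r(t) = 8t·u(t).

8704/3

The open loop has one pole at the origin → type 1 system.
K_v = lim_{s→0} s·G(s) = 15 / (16·17·20) = 3/1088.
e_ss = 8/K_v = 8/(3/1088) = 8704/3.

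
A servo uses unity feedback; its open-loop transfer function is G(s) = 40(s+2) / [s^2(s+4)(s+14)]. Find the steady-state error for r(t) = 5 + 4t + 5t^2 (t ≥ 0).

Two free integrators in G(s): this is a type 2 system. Treating each term separately:
  • 5: tracked with zero error.
  • 4t: tracked with zero error.
  • 5t^2: e_ss = 10/K_a with K_a=10/7 → 7.
Total e_ss = 7.

7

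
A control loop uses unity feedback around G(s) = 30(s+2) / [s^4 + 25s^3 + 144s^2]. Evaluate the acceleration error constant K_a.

5/12

Lowest-order denominator term is 144s^2, so the open loop has 2 poles at the origin → type 2 system.
K_a = lim_{s→0} s^2·G(s) = 30·2 / 144 = 5/12.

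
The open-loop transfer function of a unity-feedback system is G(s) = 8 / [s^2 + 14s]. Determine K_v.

Lowest-order denominator term is 14s, so the open loop has 1 pole at the origin → type 1 system.
K_v = lim_{s→0} s·G(s) = 8 / 14 = 4/7.

4/7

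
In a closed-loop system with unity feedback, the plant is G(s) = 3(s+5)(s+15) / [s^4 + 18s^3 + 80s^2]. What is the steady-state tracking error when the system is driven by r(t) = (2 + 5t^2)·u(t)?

Lowest-order denominator term is 80s^2, so the open loop has 2 poles at the origin → type 2 system. By superposition:
  • 2: tracked with zero error.
  • 5t^2: e_ss = 10/K_a with K_a=2.8125 → 32/9.
Total e_ss = 32/9.

32/9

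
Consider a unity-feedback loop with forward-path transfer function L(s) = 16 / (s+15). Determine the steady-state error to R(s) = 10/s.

The open loop has no poles at the origin → type 0 system.
K_p = lim_{s→0} L(s) = 16 / (15) = 16/15.
e_ss = 10/(1 + K_p) = 10/(31/15) = 150/31.

150/31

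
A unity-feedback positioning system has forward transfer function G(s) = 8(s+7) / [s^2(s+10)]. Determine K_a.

5.6

System type = 2 (two poles at s=0).
K_a = lim_{s→0} s^2·G(s) = 8·7 / (10) = 5.6.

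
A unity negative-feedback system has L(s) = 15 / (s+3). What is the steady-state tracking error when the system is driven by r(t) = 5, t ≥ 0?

5/6

The open loop has no poles at the origin → type 0 system.
K_p = lim_{s→0} L(s) = 15 / (3) = 5.
e_ss = 5/(1 + K_p) = 5/6.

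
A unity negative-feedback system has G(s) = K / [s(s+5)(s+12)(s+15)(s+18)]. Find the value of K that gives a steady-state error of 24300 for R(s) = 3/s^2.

One free integrator in G(s): this is a type 1 system.
K_v = lim_{s→0} s·G(s) = K / (5·12·15·18) = (1/16200)·K.
e_ss = 3/K_v = 24300 ⇒ K_v = 1/8100 ⇒ K = (1/8100)/(1/16200) = 2.

2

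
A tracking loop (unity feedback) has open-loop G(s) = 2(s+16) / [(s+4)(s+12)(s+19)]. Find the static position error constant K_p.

System type = 0 (no poles at s=0).
K_p = lim_{s→0} G(s) = 2·16 / (4·12·19) = 2/57.

2/57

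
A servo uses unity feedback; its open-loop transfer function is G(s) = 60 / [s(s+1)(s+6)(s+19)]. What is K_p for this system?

infinity

K_p = lim_{s→0} G(s); with 1 pole at the origin the limit diverges, so K_p = ∞.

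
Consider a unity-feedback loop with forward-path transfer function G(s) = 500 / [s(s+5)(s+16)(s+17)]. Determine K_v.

25/68

The open loop has one pole at the origin → type 1 system.
K_v = lim_{s→0} s·G(s) = 500 / (5·16·17) = 25/68.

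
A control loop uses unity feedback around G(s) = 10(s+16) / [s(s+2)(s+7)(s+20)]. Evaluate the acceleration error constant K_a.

System type = 1 (one pole at s=0).
K_a = lim_{s→0} s^2·G(s) = 0 (the extra factor of s kills the finite limit).

0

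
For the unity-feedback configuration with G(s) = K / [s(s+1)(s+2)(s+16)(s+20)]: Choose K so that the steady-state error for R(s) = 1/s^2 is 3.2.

200

One free integrator in G(s): this is a type 1 system.
K_v = lim_{s→0} s·G(s) = K / (1·2·16·20) = (1/640)·K.
e_ss = 1/K_v = 3.2 ⇒ K_v = 0.3125 ⇒ K = 0.3125/(1/640) = 200.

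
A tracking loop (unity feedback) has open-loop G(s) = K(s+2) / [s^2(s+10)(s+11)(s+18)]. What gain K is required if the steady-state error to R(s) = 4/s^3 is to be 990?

The open loop has two poles at the origin → type 2 system.
K_a = lim_{s→0} s^2·G(s) = K·2 / (10·11·18) = (1/990)·K.
e_ss = 4/K_a = 990 ⇒ K_a = 2/495 ⇒ K = (2/495)/(1/990) = 4.

4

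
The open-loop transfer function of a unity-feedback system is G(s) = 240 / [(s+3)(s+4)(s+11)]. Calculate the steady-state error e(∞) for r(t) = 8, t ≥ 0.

88/31

No free integrators in G(s): this is a type 0 system.
K_p = lim_{s→0} G(s) = 240 / (3·4·11) = 20/11.
e_ss = 8/(1 + K_p) = 8/(31/11) = 88/31.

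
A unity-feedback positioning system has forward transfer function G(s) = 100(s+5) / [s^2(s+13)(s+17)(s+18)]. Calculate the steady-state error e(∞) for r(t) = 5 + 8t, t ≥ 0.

System type = 2 (two poles at s=0). Taking each input component in turn:
  • 5: tracked with zero error.
  • 8t: tracked with zero error.
Total e_ss = 0.

0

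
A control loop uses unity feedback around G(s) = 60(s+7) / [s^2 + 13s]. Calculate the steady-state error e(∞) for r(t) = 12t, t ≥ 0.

Factoring s from the denominator leaves a polynomial with constant term 13, so the system is type 1.
K_v = lim_{s→0} s·G(s) = 60·7 / 13 = 420/13.
e_ss = 12/K_v = 12/(420/13) = 13/35.

13/35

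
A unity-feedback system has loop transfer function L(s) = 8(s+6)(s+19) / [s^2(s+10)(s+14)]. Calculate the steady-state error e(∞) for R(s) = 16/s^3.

140/57

System type = 2 (two poles at s=0).
K_a = lim_{s→0} s^2·L(s) = 8·6·19 / (10·14) = 228/35.
r(t) = 8t^2 gives R(s) = 16/s^3.
e_ss = 16/K_a = 16/(228/35) = 140/57.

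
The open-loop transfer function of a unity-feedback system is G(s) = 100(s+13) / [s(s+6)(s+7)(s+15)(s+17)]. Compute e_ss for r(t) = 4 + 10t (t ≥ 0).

1071/13

The open loop has one pole at the origin → type 1 system. Taking each input component in turn:
  • 4: tracked with zero error.
  • 10t: e_ss = 10/K_v with K_v=130/1071 → 1071/13.
Total e_ss = 1071/13.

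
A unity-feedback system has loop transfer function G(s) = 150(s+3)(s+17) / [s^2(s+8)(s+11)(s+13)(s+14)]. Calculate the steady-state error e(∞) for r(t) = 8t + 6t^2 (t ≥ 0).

32032/1275

System type = 2 (two poles at s=0). By superposition:
  • 8t: tracked with zero error.
  • 6t^2: e_ss = 12/K_a with K_a=3825/8008 → 32032/1275.
Total e_ss = 32032/1275.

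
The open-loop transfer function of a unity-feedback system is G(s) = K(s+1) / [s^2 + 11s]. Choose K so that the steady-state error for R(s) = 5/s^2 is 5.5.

Factoring s from the denominator leaves a polynomial with constant term 11, so the system is type 1.
K_v = lim_{s→0} s·G(s) = K·1 / 11 = (1/11)·K.
e_ss = 5/K_v = 5.5 ⇒ K_v = 10/11 ⇒ K = (10/11)/(1/11) = 10.

10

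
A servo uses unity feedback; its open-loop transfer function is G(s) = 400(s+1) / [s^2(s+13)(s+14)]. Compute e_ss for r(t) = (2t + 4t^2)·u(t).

System type = 2 (two poles at s=0). Taking each input component in turn:
  • 2t: tracked with zero error.
  • 4t^2: e_ss = 8/K_a with K_a=200/91 → 3.64.
Total e_ss = 3.64.

3.64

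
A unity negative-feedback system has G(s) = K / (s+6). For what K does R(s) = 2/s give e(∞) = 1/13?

No free integrators in G(s): this is a type 0 system.
K_p = lim_{s→0} G(s) = K / (6) = (1/6)·K.
e_ss = 2/(1 + K_p) = 1/13 ⇒ 1 + (1/6)·K = 26 ⇒ K = 150.

150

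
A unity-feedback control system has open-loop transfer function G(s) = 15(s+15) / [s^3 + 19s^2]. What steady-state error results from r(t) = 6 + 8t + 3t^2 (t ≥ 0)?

38/75

The denominator has no term below 19s^2 — 2 poles at s=0, type 2. Taking each input component in turn:
  • 6: tracked with zero error.
  • 8t: tracked with zero error.
  • 3t^2: e_ss = 6/K_a with K_a=225/19 → 38/75.
Total e_ss = 38/75.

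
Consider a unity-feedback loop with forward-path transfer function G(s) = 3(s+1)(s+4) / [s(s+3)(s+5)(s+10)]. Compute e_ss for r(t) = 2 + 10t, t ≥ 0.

G(s) has one factor of s in the denominator, so the system is type 1. Treating each term separately:
  • 2: tracked with zero error.
  • 10t: e_ss = 10/K_v with K_v=0.08 → 125.
Total e_ss = 125.

125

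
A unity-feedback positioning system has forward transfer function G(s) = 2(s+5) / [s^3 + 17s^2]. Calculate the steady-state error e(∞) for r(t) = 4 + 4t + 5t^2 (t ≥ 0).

Factoring s^2 from the denominator leaves a polynomial with constant term 17, so the system is type 2. Treating each term separately:
  • 4: tracked with zero error.
  • 4t: tracked with zero error.
  • 5t^2: e_ss = 10/K_a with K_a=10/17 → 17.
Total e_ss = 17.

17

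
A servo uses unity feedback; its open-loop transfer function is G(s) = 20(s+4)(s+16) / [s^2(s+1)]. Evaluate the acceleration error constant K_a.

G(s) has two factors of s in the denominator, so the system is type 2.
K_a = lim_{s→0} s^2·G(s) = 20·4·16 / (1) = 1280.

1280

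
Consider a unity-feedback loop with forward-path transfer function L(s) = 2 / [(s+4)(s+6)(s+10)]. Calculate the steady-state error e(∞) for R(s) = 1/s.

120/121

System type = 0 (no poles at s=0).
K_p = lim_{s→0} L(s) = 2 / (4·6·10) = 1/120.
e_ss = 1/(1 + K_p) = 1/(121/120) = 120/121.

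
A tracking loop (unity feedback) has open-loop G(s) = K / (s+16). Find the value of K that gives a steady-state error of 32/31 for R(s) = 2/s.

15

No free integrators in G(s): this is a type 0 system.
K_p = lim_{s→0} G(s) = K / (16) = 0.0625·K.
e_ss = 2/(1 + K_p) = 32/31 ⇒ 1 + 0.0625·K = 1.9375 ⇒ K = 15.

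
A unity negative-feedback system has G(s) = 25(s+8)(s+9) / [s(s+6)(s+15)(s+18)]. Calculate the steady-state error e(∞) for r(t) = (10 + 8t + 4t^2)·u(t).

infinity

System type = 1 (one pole at s=0). Taking each input component in turn:
  • 10: tracked with zero error.
  • 8t: e_ss = 8/K_v with K_v=10/9 → 7.2.
  • 4t^2: a type-1 system cannot track it, e_ss → ∞.
The unbounded component dominates.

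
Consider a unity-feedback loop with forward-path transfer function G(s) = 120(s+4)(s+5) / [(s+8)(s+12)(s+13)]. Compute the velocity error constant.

G(s) has no factors of s in the denominator, so the system is type 0.
K_v = lim_{s→0} s·G(s) = 0 (the extra factor of s kills the finite limit).

0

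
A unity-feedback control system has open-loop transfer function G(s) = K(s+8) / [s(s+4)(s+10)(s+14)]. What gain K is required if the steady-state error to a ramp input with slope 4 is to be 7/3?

120

G(s) has one factor of s in the denominator, so the system is type 1.
K_v = lim_{s→0} s·G(s) = K·8 / (4·10·14) = (1/70)·K.
e_ss = 4/K_v = 7/3 ⇒ K_v = 12/7 ⇒ K = (12/7)/(1/70) = 120.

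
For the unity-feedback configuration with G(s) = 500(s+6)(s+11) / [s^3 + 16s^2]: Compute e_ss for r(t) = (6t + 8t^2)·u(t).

32/4125

The denominator has no term below 16s^2 — 2 poles at s=0, type 2. By superposition:
  • 6t: tracked with zero error.
  • 8t^2: e_ss = 16/K_a with K_a=2062.5 → 32/4125.
Total e_ss = 32/4125.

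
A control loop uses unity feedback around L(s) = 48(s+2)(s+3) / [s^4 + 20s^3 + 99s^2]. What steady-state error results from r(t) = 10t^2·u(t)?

Factoring s^2 from the denominator leaves a polynomial with constant term 99, so the system is type 2.
K_a = lim_{s→0} s^2·L(s) = 48·2·3 / 99 = 32/11.
r(t) = 10t^2 gives R(s) = 20/s^3.
e_ss = 20/K_a = 20/(32/11) = 6.875.

6.875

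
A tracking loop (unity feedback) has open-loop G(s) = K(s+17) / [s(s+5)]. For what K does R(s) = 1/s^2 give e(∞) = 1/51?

G(s) has one factor of s in the denominator, so the system is type 1.
K_v = lim_{s→0} s·G(s) = K·17 / (5) = 3.4·K.
e_ss = 1/K_v = 1/51 ⇒ K_v = 51 ⇒ K = 51/3.4 = 15.

15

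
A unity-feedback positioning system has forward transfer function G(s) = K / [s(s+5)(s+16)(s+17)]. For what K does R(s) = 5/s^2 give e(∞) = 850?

The open loop has one pole at the origin → type 1 system.
K_v = lim_{s→0} s·G(s) = K / (5·16·17) = (1/1360)·K.
e_ss = 5/K_v = 850 ⇒ K_v = 1/170 ⇒ K = (1/170)/(1/1360) = 8.

8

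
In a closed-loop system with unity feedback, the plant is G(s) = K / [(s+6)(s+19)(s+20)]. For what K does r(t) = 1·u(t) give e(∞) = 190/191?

12

The open loop has no poles at the origin → type 0 system.
K_p = lim_{s→0} G(s) = K / (6·19·20) = (1/2280)·K.
e_ss = 1/(1 + K_p) = 190/191 ⇒ 1 + (1/2280)·K = 191/190 ⇒ K = 12.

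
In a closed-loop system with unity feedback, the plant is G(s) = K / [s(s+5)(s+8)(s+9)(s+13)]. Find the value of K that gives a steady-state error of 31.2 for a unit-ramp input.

150

One free integrator in G(s): this is a type 1 system.
K_v = lim_{s→0} s·G(s) = K / (5·8·9·13) = (1/4680)·K.
e_ss = 1/K_v = 31.2 ⇒ K_v = 5/156 ⇒ K = (5/156)/(1/4680) = 150.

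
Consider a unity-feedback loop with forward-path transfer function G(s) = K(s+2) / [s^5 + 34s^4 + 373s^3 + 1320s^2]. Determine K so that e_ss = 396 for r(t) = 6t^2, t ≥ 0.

20

The denominator has no term below 1320s^2 — 2 poles at s=0, type 2.
K_a = lim_{s→0} s^2·G(s) = K·2 / 1320 = (1/660)·K.
e_ss = 12/K_a = 396 ⇒ K_a = 1/33 ⇒ K = (1/33)/(1/660) = 20.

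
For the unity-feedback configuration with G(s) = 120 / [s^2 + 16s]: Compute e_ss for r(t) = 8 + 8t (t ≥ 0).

16/15

Factoring s from the denominator leaves a polynomial with constant term 16, so the system is type 1. Taking each input component in turn:
  • 8: tracked with zero error.
  • 8t: e_ss = 8/K_v with K_v=7.5 → 16/15.
Total e_ss = 16/15.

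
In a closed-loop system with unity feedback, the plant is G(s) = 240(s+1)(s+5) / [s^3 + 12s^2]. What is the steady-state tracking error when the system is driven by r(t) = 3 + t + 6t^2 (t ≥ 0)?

0.12

The denominator has no term below 12s^2 — 2 poles at s=0, type 2. Taking each input component in turn:
  • 3: tracked with zero error.
  • t: tracked with zero error.
  • 6t^2: e_ss = 12/K_a with K_a=100 → 0.12.
Total e_ss = 0.12.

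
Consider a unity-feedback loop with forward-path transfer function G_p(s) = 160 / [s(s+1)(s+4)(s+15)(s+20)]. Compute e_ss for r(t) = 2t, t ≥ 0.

The open loop has one pole at the origin → type 1 system.
K_v = lim_{s→0} s·G_p(s) = 160 / (1·4·15·20) = 2/15.
e_ss = 2/K_v = 2/(2/15) = 15.

15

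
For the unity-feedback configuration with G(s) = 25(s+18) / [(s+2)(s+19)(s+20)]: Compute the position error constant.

No free integrators in G(s): this is a type 0 system.
K_p = lim_{s→0} G(s) = 25·18 / (2·19·20) = 45/76.

45/76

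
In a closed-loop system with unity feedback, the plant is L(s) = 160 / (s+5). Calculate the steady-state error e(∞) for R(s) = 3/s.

No free integrators in L(s): this is a type 0 system.
K_p = lim_{s→0} L(s) = 160 / (5) = 32.
e_ss = 3/(1 + K_p) = 3/33 = 1/11.

1/11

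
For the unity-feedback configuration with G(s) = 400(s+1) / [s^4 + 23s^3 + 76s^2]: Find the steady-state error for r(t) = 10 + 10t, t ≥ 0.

Factoring s^2 from the denominator leaves a polynomial with constant term 76, so the system is type 2. Taking each input component in turn:
  • 10: tracked with zero error.
  • 10t: tracked with zero error.
Total e_ss = 0.

0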